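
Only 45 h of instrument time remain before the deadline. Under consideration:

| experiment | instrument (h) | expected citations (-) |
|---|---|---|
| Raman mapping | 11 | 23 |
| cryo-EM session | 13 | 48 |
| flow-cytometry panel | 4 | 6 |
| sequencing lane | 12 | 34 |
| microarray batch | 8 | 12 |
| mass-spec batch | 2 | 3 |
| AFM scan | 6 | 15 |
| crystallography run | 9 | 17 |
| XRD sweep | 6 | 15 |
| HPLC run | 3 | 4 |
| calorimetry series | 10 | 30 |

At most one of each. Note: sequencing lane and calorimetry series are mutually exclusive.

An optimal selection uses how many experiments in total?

5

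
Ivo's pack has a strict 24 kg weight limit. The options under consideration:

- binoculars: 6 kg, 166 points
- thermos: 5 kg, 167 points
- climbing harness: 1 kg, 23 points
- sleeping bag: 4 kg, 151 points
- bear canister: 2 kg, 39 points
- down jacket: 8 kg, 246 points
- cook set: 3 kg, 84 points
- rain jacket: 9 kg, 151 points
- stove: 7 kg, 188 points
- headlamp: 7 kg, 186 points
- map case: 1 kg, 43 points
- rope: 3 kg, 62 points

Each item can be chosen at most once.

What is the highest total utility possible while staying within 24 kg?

773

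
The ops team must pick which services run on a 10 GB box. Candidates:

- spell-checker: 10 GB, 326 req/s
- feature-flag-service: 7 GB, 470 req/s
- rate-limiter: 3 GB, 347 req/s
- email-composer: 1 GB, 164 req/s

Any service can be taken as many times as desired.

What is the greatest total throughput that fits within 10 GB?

1640

Ranking by ratio (throughput/GB): email-composer 164.00, rate-limiter 115.67, feature-flag-service 67.14.
The ratio ordering already packs tightly: 10×email-composer, 10 GB, 1640.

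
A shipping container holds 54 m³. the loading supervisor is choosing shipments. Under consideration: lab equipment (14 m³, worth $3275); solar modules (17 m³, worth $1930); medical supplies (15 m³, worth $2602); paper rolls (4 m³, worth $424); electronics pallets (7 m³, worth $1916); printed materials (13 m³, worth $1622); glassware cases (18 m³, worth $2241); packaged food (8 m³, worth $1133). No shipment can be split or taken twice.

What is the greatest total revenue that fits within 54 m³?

10034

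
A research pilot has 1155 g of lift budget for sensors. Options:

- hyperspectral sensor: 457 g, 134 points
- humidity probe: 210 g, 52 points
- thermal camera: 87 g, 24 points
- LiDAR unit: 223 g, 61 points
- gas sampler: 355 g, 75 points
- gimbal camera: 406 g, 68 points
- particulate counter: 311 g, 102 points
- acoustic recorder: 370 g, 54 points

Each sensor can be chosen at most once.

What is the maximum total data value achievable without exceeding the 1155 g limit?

By data value per g: particulate counter 0.33, hyperspectral sensor 0.29, thermal camera 0.28 lead.
Best packing: hyperspectral sensor + thermal camera + LiDAR unit + particulate counter — 1078 g, 321 total.

321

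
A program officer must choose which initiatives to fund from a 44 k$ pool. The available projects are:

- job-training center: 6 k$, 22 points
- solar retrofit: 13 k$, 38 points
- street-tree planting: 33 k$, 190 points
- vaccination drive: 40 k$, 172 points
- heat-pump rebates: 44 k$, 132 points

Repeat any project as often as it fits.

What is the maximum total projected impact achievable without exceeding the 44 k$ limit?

212

The ratio ordering already packs tightly: job-training center + street-tree planting, 39 k$, 212.
Nothing else within 44 k$ beats 212.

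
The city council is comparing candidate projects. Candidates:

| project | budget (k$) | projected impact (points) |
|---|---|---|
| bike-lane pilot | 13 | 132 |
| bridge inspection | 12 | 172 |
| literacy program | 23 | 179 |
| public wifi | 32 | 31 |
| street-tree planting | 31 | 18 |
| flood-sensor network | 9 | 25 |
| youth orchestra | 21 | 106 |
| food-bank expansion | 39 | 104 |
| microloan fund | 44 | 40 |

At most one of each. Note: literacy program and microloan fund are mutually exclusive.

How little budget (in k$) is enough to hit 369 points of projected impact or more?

44

Look for the lowest-budget combination reaching 369.
Taking bridge inspection + literacy program + flood-sensor network gives 376 (≥ 369) for 44 k$.
Any bundle with less than 44 k$ falls short of 369.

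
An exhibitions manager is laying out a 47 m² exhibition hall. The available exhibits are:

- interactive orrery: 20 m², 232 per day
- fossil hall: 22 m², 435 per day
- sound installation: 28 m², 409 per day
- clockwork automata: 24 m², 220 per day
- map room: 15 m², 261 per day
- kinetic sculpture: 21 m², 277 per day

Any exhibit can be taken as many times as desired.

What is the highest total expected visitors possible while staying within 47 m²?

2×fossil hall uses 44 of the 47 m² and totals 870.
No other feasible combination exceeds 870.

870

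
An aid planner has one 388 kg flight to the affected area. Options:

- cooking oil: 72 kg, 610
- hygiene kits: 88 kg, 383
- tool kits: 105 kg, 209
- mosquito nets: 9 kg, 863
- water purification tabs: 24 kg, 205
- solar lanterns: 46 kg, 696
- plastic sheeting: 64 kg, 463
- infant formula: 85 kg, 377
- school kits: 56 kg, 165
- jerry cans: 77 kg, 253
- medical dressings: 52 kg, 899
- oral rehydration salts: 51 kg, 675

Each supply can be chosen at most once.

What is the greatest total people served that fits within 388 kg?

4589

Density check — mosquito nets 95.89, medical dressings 17.29, solar lanterns 15.13, oral rehydration salts 13.24 are the best per kg.
The ratio heuristic lands on cooking oil + mosquito nets + water purification tabs + solar lanterns + plastic sheeting + school kits + medical dressings + oral rehydration salts (4576) but leaves 14 kg idle.
The 80 kg tied up in water purification tabs and school kits is better spent on hygiene kits — total rises to 4589 (382 kg).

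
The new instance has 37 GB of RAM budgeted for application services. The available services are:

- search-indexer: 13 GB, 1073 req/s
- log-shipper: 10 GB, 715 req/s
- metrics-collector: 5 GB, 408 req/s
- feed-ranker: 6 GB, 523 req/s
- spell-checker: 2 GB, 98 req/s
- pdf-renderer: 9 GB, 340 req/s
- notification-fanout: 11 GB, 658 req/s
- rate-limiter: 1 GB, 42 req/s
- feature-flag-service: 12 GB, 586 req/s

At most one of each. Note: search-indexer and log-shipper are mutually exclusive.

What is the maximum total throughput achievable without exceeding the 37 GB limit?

2760

Taking search-indexer + metrics-collector + feed-ranker + spell-checker + notification-fanout: 37 GB used, 2760 in throughput.
Next best is search-indexer + metrics-collector + feed-ranker + notification-fanout + rate-limiter at 2704 (36 GB) — short by 56.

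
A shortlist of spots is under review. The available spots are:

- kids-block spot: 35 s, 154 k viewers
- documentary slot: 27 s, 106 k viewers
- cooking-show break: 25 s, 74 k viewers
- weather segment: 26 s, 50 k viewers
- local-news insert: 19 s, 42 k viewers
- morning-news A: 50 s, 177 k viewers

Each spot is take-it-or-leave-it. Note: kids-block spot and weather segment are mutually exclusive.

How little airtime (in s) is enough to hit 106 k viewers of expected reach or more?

27

Need the lightest bundle worth ≥ 106.
Taking documentary slot gives 106 (≥ 106) for 27 s.
Below 27 s the best achievable stays under 106.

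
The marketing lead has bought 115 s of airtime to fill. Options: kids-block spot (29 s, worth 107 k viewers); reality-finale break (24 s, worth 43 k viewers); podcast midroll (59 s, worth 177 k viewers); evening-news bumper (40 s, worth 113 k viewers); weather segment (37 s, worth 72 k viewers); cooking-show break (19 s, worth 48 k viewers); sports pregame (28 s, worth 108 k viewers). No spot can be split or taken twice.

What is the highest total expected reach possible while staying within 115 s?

Greedy by ratio would take kids-block spot + evening-news bumper + sports pregame: 97 s used, total 328.
Replace evening-news bumper with weather segment + cooking-show break: the trade gains 7 net, giving 335 at 113 s.

335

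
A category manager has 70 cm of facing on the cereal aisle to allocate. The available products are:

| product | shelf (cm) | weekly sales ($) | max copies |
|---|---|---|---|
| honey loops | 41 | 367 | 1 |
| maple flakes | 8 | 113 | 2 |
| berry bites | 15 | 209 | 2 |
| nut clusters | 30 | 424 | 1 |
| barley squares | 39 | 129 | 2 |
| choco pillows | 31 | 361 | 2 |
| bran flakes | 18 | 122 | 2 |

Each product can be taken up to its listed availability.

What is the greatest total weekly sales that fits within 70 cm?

955

Taking the top-ratio products first gives 2×maple flakes + berry bites + nut clusters for 859 (61 cm).
Dropping maple flakes frees 8 cm; slotting in berry bites (15 cm) lifts the total to 955 at 68 cm.
The spare 2 cm is too small for any remaining product, and no exchange beats 955.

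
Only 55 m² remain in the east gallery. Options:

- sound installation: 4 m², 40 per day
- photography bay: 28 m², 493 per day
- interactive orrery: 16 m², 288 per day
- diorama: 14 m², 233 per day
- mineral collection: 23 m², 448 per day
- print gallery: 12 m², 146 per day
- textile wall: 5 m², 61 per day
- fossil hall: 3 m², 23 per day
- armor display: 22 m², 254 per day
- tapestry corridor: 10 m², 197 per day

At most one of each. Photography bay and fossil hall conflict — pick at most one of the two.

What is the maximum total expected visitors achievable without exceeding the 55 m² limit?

By expected visitors per m²: tapestry corridor 19.70, mineral collection 19.48, interactive orrery 18.00 lead.
The ratio ordering already packs tightly: interactive orrery + mineral collection + textile wall + tapestry corridor, 54 m², 994.
Every other selection either busts 55 m² or breaks a pairing rule or fails to beat 994.

994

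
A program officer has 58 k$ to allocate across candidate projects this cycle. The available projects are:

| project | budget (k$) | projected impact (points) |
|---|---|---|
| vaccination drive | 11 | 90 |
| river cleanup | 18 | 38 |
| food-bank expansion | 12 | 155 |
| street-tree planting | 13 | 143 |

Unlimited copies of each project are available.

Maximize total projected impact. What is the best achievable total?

By projected impact per k$: food-bank expansion 12.92, street-tree planting 11.00, vaccination drive 8.18 lead.
Greedy by ratio would take 4×food-bank expansion: 48 k$ used, total 620.
Dropping food-bank expansion frees 12 k$; slotting in 2×vaccination drive (22 k$) lifts the total to 645 at 58 k$.

645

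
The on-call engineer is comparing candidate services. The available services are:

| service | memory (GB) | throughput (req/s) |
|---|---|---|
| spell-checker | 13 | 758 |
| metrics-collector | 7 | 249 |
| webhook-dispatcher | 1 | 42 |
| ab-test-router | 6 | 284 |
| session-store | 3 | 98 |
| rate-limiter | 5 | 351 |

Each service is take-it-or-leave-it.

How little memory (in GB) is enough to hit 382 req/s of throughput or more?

6

Minimise GB subject to total throughput ≥ 382.
webhook-dispatcher + rate-limiter reaches 393 using 6 GB.
No combination under 6 GB hits 382.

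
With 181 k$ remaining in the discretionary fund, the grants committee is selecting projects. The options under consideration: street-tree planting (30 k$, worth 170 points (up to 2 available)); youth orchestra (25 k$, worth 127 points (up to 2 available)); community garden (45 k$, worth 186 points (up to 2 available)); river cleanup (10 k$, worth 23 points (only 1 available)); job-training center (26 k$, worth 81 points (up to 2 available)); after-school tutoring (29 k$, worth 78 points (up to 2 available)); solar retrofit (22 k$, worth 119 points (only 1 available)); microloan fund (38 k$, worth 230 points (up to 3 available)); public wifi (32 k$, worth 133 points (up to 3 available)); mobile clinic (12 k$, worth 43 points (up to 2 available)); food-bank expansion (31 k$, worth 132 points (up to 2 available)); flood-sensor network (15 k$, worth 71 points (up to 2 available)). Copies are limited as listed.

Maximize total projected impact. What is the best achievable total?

1050

Taking the top-ratio projects first gives 2×street-tree planting + 3×microloan fund for 1030 (174 k$).
Replace street-tree planting with solar retrofit + flood-sensor network: the trade gains 20 net, giving 1050 at 181 k$.
No other feasible combination exceeds 1050.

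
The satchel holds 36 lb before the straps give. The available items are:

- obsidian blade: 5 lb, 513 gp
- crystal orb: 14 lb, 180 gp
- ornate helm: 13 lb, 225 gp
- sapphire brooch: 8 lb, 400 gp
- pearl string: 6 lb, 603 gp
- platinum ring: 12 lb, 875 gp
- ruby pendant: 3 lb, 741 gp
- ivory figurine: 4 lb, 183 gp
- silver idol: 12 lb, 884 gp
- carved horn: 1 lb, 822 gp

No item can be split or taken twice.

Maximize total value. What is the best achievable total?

By value per lb: carved horn 822.00, ruby pendant 247.00, obsidian blade 102.60, pearl string 100.50 lead.
The ratio ordering already packs tightly: obsidian blade + sapphire brooch + pearl string + ruby pendant + silver idol + carved horn, 35 lb, 3963.
The closest alternative, obsidian blade + sapphire brooch + pearl string + platinum ring + ruby pendant + carved horn, reaches only 3954.

3963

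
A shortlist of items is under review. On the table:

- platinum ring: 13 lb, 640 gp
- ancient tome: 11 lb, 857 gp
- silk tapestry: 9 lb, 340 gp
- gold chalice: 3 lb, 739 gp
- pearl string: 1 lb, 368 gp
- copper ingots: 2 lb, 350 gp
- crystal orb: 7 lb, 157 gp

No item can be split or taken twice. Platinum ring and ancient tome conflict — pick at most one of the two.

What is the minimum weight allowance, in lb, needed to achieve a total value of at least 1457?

Look for the lowest-weight combination reaching 1457.
gold chalice + pearl string + copper ingots: 1457 value at 6 lb.
No combination under 6 lb hits 1457.

6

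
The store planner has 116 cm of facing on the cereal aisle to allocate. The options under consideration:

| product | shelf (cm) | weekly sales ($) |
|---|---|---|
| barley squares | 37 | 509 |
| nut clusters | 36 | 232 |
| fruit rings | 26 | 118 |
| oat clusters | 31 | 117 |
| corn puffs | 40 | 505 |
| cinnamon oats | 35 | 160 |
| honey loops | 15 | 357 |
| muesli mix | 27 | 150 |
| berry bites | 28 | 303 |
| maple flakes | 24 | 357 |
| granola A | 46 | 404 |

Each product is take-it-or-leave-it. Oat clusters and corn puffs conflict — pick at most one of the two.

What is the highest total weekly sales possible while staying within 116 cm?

1728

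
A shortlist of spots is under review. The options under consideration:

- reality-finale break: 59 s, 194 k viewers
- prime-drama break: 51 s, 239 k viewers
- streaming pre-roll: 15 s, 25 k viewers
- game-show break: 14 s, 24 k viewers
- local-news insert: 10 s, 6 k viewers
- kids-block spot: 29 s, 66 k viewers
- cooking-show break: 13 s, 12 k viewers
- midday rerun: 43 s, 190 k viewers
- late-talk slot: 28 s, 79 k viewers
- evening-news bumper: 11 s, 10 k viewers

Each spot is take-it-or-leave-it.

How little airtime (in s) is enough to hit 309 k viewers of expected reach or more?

79

Need the lightest bundle worth ≥ 309.
prime-drama break + late-talk slot reaches 318 using 79 s.
Any bundle with less than 79 s falls short of 309.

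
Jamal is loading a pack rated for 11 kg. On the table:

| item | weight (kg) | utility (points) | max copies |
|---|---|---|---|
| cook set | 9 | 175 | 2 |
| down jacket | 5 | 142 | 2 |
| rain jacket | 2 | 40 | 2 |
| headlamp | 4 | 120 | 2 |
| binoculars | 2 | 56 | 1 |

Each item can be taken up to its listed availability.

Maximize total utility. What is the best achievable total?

318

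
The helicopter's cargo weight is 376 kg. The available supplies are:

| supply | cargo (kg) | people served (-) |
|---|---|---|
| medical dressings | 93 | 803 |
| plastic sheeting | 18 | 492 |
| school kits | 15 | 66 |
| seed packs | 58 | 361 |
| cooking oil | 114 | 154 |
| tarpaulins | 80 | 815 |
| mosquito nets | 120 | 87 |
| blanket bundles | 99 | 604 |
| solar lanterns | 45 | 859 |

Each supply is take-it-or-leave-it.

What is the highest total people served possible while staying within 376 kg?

3639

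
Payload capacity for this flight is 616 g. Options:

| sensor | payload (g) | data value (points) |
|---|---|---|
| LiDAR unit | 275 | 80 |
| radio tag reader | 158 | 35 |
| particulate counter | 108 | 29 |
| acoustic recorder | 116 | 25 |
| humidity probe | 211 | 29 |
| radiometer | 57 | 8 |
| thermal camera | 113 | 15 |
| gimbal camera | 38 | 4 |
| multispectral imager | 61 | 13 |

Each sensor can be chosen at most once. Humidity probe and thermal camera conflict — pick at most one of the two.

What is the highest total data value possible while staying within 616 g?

157

Best packing: LiDAR unit + radio tag reader + particulate counter + multispectral imager — 602 g, 157 total.
An exhaustive check of the 512 subsets confirms 157.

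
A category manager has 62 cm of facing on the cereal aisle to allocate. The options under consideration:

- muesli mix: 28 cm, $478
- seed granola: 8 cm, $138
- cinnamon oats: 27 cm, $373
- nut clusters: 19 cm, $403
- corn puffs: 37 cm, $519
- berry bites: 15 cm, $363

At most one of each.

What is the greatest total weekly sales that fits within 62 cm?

1244

Taking the top-ratio products first gives seed granola + nut clusters + berry bites for 904 (42 cm).
The 8 cm tied up in seed granola is better spent on muesli mix — total rises to 1244 (62 cm).
Nothing else within 62 cm beats 1244.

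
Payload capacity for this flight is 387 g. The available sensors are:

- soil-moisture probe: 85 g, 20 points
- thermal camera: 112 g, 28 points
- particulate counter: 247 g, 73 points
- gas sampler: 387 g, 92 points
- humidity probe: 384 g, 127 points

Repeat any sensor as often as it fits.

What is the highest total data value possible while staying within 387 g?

127

By data value per g: humidity probe 0.33, particulate counter 0.30, thermal camera 0.25, gas sampler 0.24 lead.
Humidity probe uses 384 of the 387 g and totals 127.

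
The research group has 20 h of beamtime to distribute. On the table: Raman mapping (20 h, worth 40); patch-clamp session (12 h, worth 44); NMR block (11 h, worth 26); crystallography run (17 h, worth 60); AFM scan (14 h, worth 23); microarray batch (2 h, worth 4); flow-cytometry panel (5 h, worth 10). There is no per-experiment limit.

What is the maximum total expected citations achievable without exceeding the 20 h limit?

By expected citations per h: patch-clamp session 3.67, crystallography run 3.53, NMR block 2.36 lead.
Taking the top-ratio experiments first gives patch-clamp session + 4×microarray batch for 60 (20 h).
Dropping patch-clamp session and 3×microarray batch frees 18 h; slotting in crystallography run (17 h) lifts the total to 64 at 19 h.
Every other selection either busts 20 h or fails to beat 64.

64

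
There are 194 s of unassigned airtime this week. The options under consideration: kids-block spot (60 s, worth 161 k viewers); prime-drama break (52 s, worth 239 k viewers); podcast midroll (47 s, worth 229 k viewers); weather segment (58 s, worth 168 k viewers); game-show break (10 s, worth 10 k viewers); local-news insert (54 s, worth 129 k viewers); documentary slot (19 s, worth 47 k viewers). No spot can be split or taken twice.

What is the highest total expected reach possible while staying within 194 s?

Taking prime-drama break + podcast midroll + weather segment + game-show break + documentary slot: 186 s used, 693 in expected reach.
Runner-up kids-block spot + prime-drama break + podcast midroll + game-show break + documentary slot tops out at 686.

693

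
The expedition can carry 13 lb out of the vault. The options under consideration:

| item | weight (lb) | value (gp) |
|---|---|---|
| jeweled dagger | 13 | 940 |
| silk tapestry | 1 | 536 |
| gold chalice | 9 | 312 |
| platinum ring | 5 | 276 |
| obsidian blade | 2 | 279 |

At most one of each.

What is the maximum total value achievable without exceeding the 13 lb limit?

Density check — silk tapestry 536.00, obsidian blade 139.50, jeweled dagger 72.31 are the best per lb.
Filling by ratio: silk tapestry + platinum ring + obsidian blade for 1091, with 5 lb left unused.
The 5 lb tied up in platinum ring is better spent on gold chalice — total rises to 1127 (12 lb).

1127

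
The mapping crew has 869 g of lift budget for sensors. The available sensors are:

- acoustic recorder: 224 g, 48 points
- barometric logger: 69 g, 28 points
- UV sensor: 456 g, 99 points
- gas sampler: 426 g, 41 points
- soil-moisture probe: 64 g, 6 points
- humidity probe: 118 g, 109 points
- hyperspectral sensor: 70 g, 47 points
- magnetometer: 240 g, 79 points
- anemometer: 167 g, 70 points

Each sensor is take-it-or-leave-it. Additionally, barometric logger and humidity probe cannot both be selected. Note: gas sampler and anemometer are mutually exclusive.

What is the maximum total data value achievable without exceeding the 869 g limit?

Taking acoustic recorder + humidity probe + hyperspectral sensor + magnetometer + anemometer: 819 g used, 353 in data value.
Runner-up UV sensor + humidity probe + hyperspectral sensor + anemometer tops out at 325.

353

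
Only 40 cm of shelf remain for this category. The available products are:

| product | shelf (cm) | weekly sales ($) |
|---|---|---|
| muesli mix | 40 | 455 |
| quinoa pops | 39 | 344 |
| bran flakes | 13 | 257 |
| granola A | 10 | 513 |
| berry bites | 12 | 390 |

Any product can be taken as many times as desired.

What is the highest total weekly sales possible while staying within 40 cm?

2052

The ratio ordering already packs tightly: 4×granola A, 40 cm, 2052.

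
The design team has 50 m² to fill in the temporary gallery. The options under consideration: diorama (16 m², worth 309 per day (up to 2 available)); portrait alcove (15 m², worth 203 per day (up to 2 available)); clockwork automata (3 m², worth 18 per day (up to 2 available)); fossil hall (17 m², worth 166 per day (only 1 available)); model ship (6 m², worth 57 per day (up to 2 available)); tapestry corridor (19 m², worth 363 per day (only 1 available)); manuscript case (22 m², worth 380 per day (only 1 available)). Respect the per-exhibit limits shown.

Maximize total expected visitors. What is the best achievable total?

A density-first pass picks 2×diorama + portrait alcove + clockwork automata — 839 at 50 m².
Dropping diorama and clockwork automata frees 19 m²; slotting in tapestry corridor (19 m²) lifts the total to 875 at 50 m².
That's the maximum — no swap from here does better than 875.

875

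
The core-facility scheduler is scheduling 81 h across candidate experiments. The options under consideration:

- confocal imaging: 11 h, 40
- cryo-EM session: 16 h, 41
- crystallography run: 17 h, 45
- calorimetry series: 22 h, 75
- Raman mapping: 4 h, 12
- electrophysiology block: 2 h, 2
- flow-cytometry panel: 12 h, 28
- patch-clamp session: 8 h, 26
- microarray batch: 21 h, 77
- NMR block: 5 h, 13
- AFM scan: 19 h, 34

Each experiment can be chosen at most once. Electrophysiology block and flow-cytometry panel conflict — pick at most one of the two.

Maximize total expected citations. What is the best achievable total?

Greedy by ratio would take confocal imaging + calorimetry series + Raman mapping + electrophysiology block + patch-clamp session + microarray batch + NMR block: 73 h used, total 245.
Replace Raman mapping and NMR block with crystallography run: the trade gains 20 net, giving 265 at 81 h.
No other feasible combination exceeds 265.

265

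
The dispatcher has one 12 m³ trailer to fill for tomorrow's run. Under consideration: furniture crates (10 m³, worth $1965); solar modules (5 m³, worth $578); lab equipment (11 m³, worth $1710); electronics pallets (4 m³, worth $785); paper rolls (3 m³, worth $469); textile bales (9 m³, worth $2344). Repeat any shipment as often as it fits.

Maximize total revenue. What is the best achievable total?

The ratio ordering already packs tightly: paper rolls + textile bales, 12 m³, 2813.
No other feasible combination exceeds 2813.

2813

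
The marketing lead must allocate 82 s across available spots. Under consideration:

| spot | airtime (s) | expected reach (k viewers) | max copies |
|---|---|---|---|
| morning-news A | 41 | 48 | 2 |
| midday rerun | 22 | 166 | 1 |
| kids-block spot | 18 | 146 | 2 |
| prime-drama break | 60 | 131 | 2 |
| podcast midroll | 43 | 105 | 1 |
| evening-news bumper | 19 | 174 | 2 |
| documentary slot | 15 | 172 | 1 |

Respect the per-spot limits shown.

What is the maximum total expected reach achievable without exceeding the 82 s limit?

Taking the top-ratio spots first gives kids-block spot + 2×evening-news bumper + documentary slot for 666 (71 s).
Dropping kids-block spot frees 18 s; slotting in midday rerun (22 s) lifts the total to 686 at 75 s.
No other feasible combination exceeds 686.

686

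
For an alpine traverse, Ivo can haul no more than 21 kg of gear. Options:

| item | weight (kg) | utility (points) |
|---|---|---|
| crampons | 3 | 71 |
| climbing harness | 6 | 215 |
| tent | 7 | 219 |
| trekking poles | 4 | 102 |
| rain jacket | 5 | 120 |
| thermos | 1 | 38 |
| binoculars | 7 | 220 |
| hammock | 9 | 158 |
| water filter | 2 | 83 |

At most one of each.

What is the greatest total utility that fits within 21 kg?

692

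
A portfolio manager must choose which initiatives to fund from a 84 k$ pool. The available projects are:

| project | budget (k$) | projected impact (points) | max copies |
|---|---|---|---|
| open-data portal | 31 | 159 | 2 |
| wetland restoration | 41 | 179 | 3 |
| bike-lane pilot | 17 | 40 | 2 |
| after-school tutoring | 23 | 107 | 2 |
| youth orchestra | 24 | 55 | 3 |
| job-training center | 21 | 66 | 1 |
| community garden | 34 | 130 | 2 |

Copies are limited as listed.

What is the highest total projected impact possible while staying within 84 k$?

Ranking by ratio (projected impact/k$): open-data portal 5.13, after-school tutoring 4.65, wetland restoration 4.37.
Best packing: 2×open-data portal + job-training center — 83 k$, 384 total.
Every other selection either busts 84 k$ or exceeds an availability limit or fails to beat 384.

384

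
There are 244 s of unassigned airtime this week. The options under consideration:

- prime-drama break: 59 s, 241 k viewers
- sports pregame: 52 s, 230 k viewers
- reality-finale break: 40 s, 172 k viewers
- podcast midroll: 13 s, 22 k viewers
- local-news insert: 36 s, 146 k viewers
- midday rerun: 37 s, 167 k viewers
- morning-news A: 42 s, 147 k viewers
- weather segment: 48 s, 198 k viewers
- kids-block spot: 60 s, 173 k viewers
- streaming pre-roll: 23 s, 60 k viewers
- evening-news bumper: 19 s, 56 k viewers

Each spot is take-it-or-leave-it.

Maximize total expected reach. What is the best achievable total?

1012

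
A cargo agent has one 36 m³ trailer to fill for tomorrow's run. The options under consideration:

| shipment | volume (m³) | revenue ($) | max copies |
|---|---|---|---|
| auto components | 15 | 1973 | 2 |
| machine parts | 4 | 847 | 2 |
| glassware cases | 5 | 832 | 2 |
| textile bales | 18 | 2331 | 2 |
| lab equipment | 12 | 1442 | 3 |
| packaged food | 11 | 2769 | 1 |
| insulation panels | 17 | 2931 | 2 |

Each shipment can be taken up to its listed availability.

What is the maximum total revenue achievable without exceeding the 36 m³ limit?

The ratio ordering already packs tightly: 2×machine parts + packaged food + insulation panels, 36 m³, 7394.
Every other selection either busts 36 m³ or exceeds an availability limit or fails to beat 7394.

7394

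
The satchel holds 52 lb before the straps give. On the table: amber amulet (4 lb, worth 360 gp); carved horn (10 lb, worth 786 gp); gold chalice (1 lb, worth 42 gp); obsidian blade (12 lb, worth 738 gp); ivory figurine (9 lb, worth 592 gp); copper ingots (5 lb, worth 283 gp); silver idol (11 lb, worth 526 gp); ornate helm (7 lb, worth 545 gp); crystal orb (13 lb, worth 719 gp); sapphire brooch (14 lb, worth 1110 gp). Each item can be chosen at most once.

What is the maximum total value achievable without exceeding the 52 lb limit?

Filling by ratio: amber amulet + carved horn + gold chalice + ivory figurine + copper ingots + ornate helm + sapphire brooch for 3718, with 2 lb left unused.
Replace gold chalice and ivory figurine with obsidian blade: the trade gains 104 net, giving 3822 at 52 lb.
No other feasible combination exceeds 3822.

3822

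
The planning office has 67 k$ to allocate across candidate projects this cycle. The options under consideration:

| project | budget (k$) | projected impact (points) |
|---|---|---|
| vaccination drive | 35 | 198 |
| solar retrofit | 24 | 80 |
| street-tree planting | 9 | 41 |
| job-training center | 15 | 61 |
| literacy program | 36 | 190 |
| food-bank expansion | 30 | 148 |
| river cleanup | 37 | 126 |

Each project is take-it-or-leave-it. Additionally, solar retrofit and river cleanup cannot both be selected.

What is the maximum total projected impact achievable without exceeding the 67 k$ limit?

Best packing: vaccination drive + food-bank expansion — 65 k$, 346 total.

346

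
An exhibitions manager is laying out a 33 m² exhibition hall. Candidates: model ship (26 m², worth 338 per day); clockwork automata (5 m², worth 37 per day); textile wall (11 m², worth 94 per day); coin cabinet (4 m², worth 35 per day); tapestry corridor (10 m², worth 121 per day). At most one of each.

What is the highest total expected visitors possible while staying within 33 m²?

375

Density check — model ship 13.00, tapestry corridor 12.10, coin cabinet 8.75, textile wall 8.55 are the best per m².
Filling by ratio: model ship + coin cabinet for 373, with 3 m² left unused.
Dropping coin cabinet frees 4 m²; slotting in clockwork automata (5 m²) lifts the total to 375 at 31 m².
Next best is model ship + coin cabinet at 373 (30 m²) — short by 2.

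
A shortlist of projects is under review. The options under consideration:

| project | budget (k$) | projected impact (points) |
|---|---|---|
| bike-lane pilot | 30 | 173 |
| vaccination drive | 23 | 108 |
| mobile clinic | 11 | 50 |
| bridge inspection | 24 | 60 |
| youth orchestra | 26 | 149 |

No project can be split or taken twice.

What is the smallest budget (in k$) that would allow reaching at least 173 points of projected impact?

30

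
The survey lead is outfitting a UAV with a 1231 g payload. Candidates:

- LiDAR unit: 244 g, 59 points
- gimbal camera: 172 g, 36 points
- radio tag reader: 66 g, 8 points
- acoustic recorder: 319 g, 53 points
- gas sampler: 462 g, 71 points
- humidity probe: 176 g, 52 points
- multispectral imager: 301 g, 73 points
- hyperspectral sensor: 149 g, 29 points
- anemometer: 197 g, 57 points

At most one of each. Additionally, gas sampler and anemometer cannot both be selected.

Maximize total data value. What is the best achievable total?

285

By data value per g: humidity probe 0.30, anemometer 0.29, multispectral imager 0.24, LiDAR unit 0.24 lead.
Taking LiDAR unit + gimbal camera + radio tag reader + humidity probe + multispectral imager + anemometer: 1156 g used, 285 in data value.
An exhaustive check of the 512 subsets confirms 285.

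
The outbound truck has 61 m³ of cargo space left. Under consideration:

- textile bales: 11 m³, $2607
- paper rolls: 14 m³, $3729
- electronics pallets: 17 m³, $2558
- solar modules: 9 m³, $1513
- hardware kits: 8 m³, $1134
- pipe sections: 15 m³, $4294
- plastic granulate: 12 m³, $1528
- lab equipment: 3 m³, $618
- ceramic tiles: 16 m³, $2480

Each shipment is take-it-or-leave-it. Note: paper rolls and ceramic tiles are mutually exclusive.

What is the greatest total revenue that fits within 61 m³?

Ranking by ratio (revenue/m³): pipe sections 286.27, paper rolls 266.36, textile bales 237.00.
Best packing: textile bales + paper rolls + solar modules + hardware kits + pipe sections + lab equipment — 60 m³, 13895 total.
Runner-up textile bales + paper rolls + electronics pallets + pipe sections + lab equipment tops out at 13806.

13895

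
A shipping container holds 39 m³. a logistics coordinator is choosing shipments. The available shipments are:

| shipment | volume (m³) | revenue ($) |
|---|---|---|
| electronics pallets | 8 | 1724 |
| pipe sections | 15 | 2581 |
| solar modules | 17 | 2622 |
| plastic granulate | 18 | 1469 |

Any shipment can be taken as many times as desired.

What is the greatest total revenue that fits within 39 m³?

7753

Filling by ratio: 4×electronics pallets for 6896, with 7 m³ left unused.
The 8 m³ tied up in electronics pallets is better spent on pipe sections — total rises to 7753 (39 m³).
Nothing else within 39 m³ beats 7753.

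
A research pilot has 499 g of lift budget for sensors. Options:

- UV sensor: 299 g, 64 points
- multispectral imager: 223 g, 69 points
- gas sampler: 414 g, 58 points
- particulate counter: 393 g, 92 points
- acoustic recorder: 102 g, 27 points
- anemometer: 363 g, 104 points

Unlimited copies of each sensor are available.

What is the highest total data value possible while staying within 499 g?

Ranking by ratio (data value/g): multispectral imager 0.31, anemometer 0.29, acoustic recorder 0.26.
Best packing: 2×multispectral imager — 446 g, 138 total.
No other feasible combination exceeds 138.

138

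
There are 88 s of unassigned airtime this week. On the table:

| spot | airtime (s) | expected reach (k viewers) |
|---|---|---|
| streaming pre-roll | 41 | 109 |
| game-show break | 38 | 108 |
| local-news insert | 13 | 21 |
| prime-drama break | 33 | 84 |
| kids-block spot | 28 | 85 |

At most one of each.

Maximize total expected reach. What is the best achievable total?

217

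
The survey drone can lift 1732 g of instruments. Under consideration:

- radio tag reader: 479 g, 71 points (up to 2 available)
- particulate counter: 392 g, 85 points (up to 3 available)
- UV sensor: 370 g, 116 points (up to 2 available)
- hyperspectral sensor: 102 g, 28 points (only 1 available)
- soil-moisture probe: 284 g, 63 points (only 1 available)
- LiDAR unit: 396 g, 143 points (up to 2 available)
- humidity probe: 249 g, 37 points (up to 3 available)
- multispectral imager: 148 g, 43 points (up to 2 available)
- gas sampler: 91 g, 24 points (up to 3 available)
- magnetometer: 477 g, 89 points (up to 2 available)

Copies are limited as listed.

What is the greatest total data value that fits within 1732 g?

By data value per g: LiDAR unit 0.36, UV sensor 0.31, multispectral imager 0.29, hyperspectral sensor 0.27 lead.
Greedy by ratio would take 2×UV sensor + 2×LiDAR unit + multispectral imager: 1680 g used, total 561.
Dropping multispectral imager frees 148 g; slotting in hyperspectral sensor + gas sampler (193 g) lifts the total to 570 at 1725 g.

570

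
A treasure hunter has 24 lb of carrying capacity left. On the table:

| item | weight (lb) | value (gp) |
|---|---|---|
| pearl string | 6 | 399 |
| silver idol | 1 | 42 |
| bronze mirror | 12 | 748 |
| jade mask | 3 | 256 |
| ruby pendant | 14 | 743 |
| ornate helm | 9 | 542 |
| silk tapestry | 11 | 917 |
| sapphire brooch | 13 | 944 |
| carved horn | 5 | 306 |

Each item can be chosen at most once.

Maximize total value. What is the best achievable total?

Filling by ratio: pearl string + silver idol + jade mask + silk tapestry for 1614, with 3 lb left unused.
Replace pearl string and silver idol and jade mask with sapphire brooch: the trade gains 247 net, giving 1861 at 24 lb.
Every other selection either busts 24 lb or fails to beat 1861.

1861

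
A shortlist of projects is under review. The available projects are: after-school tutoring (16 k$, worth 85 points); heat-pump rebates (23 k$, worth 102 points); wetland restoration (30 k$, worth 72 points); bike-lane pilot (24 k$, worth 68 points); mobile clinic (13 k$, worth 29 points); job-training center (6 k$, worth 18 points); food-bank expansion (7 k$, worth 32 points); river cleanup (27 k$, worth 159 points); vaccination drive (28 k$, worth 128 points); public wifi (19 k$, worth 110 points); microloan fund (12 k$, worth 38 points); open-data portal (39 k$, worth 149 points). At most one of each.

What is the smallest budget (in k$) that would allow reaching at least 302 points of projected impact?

Minimise k$ subject to total projected impact ≥ 302.
Taking river cleanup + public wifi + microloan fund gives 307 (≥ 302) for 58 k$.
No combination under 58 k$ hits 302.

58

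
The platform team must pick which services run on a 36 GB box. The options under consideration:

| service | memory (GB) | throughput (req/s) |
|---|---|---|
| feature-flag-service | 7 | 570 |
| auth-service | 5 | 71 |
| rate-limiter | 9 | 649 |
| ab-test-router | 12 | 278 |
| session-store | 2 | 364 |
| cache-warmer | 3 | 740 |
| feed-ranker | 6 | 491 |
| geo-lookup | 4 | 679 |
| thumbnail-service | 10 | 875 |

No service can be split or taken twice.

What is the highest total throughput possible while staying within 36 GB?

3877

A density-first pass picks feature-flag-service + session-store + cache-warmer + feed-ranker + geo-lookup + thumbnail-service — 3719 at 32 GB.
Replace feed-ranker with rate-limiter: the trade gains 158 net, giving 3877 at 35 GB.
Runner-up rate-limiter + session-store + cache-warmer + feed-ranker + geo-lookup + thumbnail-service tops out at 3798.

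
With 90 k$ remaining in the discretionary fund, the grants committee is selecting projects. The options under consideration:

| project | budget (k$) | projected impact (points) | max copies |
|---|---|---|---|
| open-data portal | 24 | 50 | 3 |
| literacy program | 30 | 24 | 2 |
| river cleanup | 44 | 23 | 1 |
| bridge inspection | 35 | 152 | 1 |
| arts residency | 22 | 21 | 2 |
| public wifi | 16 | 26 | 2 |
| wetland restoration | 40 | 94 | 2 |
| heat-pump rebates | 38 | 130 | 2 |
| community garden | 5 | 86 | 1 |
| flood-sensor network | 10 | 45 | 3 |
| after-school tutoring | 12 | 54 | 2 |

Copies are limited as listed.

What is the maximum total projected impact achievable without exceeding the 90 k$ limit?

A density-first pass picks open-data portal + community garden + 3×flood-sensor network + 2×after-school tutoring — 379 at 83 k$.
Replace open-data portal and flood-sensor network with bridge inspection: the trade gains 57 net, giving 436 at 84 k$.
No other feasible combination exceeds 436.

436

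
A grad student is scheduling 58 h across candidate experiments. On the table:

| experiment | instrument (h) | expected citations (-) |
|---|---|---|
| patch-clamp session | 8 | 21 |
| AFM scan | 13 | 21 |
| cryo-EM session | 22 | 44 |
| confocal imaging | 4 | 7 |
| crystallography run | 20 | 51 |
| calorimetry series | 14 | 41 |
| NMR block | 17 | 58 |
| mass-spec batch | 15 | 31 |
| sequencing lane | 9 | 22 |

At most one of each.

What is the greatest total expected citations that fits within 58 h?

Ranking by ratio (expected citations/h): NMR block 3.41, calorimetry series 2.93, patch-clamp session 2.62, crystallography run 2.55.
Taking the top-ratio experiments first gives patch-clamp session + confocal imaging + calorimetry series + NMR block + sequencing lane for 149 (52 h).
The 14 h tied up in calorimetry series is better spent on crystallography run — total rises to 159 (58 h).
Runner-up patch-clamp session + confocal imaging + calorimetry series + NMR block + mass-spec batch tops out at 158.

159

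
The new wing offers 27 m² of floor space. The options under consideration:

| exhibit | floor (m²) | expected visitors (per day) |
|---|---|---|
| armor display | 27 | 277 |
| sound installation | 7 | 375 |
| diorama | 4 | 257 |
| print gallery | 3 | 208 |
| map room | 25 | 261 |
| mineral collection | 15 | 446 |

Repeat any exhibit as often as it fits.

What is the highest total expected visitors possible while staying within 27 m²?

1872

Density check — print gallery 69.33, diorama 64.25, sound installation 53.57, mineral collection 29.73 are the best per m².
The ratio ordering already packs tightly: 9×print gallery, 27 m², 1872.
No other feasible combination exceeds 1872.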